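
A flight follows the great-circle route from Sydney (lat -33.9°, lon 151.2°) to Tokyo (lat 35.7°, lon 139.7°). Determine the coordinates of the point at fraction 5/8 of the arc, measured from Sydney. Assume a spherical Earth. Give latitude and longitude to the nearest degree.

Convert each endpoint to a unit vector on the sphere (x = cos φ cos λ, y = cos φ sin λ, z = sin φ).
The central angle between the endpoints is δ = arccos(p₁·p₂) ≈ 1.229 rad (70.4°).
Interpolate at f = 5/8 with slerp weights a = sin((1−f)δ)/sin δ ≈ 0.472, b = sin(fδ)/sin δ ≈ 0.737.
p = a·p₁ + b·p₂ ≈ (-0.800, 0.576, 0.167); φ = arcsin(p_z) ≈ 9.62°, λ = atan2(p_y, p_x) ≈ 144.24°.

≈ lat 10°, lon 144°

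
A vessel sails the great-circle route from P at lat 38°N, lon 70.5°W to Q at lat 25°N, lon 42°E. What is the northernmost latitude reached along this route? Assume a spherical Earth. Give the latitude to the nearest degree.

The great circle lies in the plane with unit normal n̂ = (p₁ × p₂)/|p₁ × p₂|.
Here n̂_z ≈ +0.660; the vertex latitude is φ_max = arccos|n̂_z| ≈ 48.7°.
Check via Clairaut: cos φ_max = |cos φ₁| · sin C = cos(38.0°)·sin(56.9°) ≈ 0.660, again giving ≈ 48.7°.

≈ 49°N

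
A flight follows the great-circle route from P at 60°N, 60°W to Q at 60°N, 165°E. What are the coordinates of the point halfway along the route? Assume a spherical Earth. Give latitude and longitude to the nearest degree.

≈ 78°N, 128°W

Convert each endpoint to a unit vector on the sphere (x = cos φ cos λ, y = cos φ sin λ, z = sin φ).
The central angle between the endpoints is δ = arccos(p₁·p₂) ≈ 0.960 rad (55.0°).
Interpolate at f = 1/2 with slerp weights a = sin((1−f)δ)/sin δ ≈ 0.564, b = sin(fδ)/sin δ ≈ 0.564.
p = a·p₁ + b·p₂ ≈ (-0.131, -0.171, 0.976); φ = arcsin(p_z) ≈ 77.54°, λ = atan2(p_y, p_x) ≈ -127.50°.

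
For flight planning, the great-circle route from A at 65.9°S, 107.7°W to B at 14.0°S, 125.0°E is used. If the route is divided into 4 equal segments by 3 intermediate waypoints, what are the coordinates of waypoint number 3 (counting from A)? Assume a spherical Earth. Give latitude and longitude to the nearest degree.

The haversine formula gives a central angle δ ≈ 1.590 rad (91.1°) between the endpoints.
Interpolate at f = 3/4 with slerp weights a = sin((1−f)δ)/sin δ ≈ 0.387, b = sin(fδ)/sin δ ≈ 0.929.
p = a·p₁ + b·p₂ ≈ (-0.565, 0.588, -0.578); φ = arcsin(p_z) ≈ -35.33°, λ = atan2(p_y, p_x) ≈ 133.87°.

≈ 35°S, 134°E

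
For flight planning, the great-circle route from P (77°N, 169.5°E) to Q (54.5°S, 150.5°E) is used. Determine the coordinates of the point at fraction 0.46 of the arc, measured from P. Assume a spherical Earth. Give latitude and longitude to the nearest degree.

From cos δ = sin φ₁ sin φ₂ + cos φ₁ cos φ₂ cos Δλ, the central angle is δ ≈ 2.305 rad (132.0°).
Interpolate at f = 0.46 with slerp weights a = sin((1−f)δ)/sin δ ≈ 1.276, b = sin(fδ)/sin δ ≈ 1.175.
p = a·p₁ + b·p₂ ≈ (-0.876, 0.388, 0.286); φ = arcsin(p_z) ≈ 16.64°, λ = atan2(p_y, p_x) ≈ 156.10°.

≈ (17°N, 156°E)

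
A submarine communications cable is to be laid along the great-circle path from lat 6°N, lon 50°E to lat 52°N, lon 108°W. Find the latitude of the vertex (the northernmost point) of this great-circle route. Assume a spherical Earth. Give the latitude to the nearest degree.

≈ 75°N

The great circle lies in the plane with unit normal n̂ = (p₁ × p₂)/|p₁ × p₂|.
Here n̂_z ≈ -0.262; the vertex latitude is φ_max = arccos|n̂_z| ≈ 74.8°.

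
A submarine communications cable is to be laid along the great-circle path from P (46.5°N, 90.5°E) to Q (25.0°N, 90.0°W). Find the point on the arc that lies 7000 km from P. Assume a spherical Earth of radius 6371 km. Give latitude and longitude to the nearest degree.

Convert each endpoint to a unit vector on the sphere (x = cos φ cos λ, y = cos φ sin λ, z = sin φ).
The central angle between the endpoints is δ = arccos(p₁·p₂) ≈ 1.894 rad (108.5°). The total great-circle distance is δ·R ≈ 1.894 × 6371 ≈ 12064 km, so the target fraction is f = 7000/12064 ≈ 0.580.
Interpolate at f ≈ 0.580 with slerp weights a = sin((1−f)δ)/sin δ ≈ 0.753, b = sin(fδ)/sin δ ≈ 0.939.
p = a·p₁ + b·p₂ ≈ (-0.005, -0.333, 0.943); φ = arcsin(p_z) ≈ 70.54°, λ = atan2(p_y, p_x) ≈ -90.78°.

≈ (71°N, 91°W)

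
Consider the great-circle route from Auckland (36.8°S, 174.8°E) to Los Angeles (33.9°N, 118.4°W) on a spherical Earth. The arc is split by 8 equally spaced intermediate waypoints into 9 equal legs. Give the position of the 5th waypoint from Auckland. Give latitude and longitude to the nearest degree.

≈ 2°N, 148°W

Convert each endpoint to a unit vector on the sphere (x = cos φ cos λ, y = cos φ sin λ, z = sin φ).
The central angle between the endpoints is δ = arccos(p₁·p₂) ≈ 1.643 rad (94.1°).
Interpolate at f = 5/9 with slerp weights a = sin((1−f)δ)/sin δ ≈ 0.669, b = sin(fδ)/sin δ ≈ 0.793.
p = a·p₁ + b·p₂ ≈ (-0.847, -0.531, 0.042); φ = arcsin(p_z) ≈ 2.40°, λ = atan2(p_y, p_x) ≈ -147.92°.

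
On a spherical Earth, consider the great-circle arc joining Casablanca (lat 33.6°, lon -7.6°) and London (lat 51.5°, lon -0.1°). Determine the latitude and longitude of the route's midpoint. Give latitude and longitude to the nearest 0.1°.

≈ lat 42.6°, lon -4.4°

The haversine formula gives a central angle δ ≈ 0.327 rad (18.7°) between the endpoints.
Interpolate at f = 1/2 with slerp weights a = sin((1−f)δ)/sin δ ≈ 0.507, b = sin(fδ)/sin δ ≈ 0.507.
p = a·p₁ + b·p₂ ≈ (0.734, -0.056, 0.677); φ = arcsin(p_z) ≈ 42.61°, λ = atan2(p_y, p_x) ≈ -4.39°.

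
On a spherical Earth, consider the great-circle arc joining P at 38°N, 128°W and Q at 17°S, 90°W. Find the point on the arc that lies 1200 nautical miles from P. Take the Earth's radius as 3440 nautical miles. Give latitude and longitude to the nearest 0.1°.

≈ 21.9°N, 114.2°W

Write both endpoints as unit vectors p₁, p₂ with components (cos φ cos λ, cos φ sin λ, sin φ).
The central angle between the endpoints is δ = arccos(p₁·p₂) ≈ 1.144 rad (65.6°). The total great-circle distance is δ·R ≈ 1.144 × 3440 ≈ 3936 nmi, so the target fraction is f = 1200/3936 ≈ 0.305.
Interpolate at f ≈ 0.305 with slerp weights a = sin((1−f)δ)/sin δ ≈ 0.784, b = sin(fδ)/sin δ ≈ 0.375.
p = a·p₁ + b·p₂ ≈ (-0.381, -0.846, 0.373); φ = arcsin(p_z) ≈ 21.91°, λ = atan2(p_y, p_x) ≈ -114.22°.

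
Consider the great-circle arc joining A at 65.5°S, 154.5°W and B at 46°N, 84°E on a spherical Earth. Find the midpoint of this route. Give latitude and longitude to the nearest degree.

Convert each endpoint to a unit vector on the sphere (x = cos φ cos λ, y = cos φ sin λ, z = sin φ).
The central angle between the endpoints is δ = arccos(p₁·p₂) ≈ 2.507 rad (143.6°).
Interpolate at f = 1/2 with slerp weights a = sin((1−f)δ)/sin δ ≈ 1.602, b = sin(fδ)/sin δ ≈ 1.602.
p = a·p₁ + b·p₂ ≈ (-0.483, 0.821, -0.305); φ = arcsin(p_z) ≈ -17.78°, λ = atan2(p_y, p_x) ≈ 120.49°.

≈ 18°S, 120°E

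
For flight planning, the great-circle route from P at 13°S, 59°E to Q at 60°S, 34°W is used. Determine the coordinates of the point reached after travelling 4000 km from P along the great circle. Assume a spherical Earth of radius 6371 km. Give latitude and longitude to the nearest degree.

Convert each endpoint to a unit vector on the sphere (x = cos φ cos λ, y = cos φ sin λ, z = sin φ).
The central angle between the endpoints is δ = arccos(p₁·p₂) ≈ 1.401 rad (80.3°). The total great-circle distance is δ·R ≈ 1.401 × 6371 ≈ 8924 km, so the target fraction is f = 4000/8924 ≈ 0.448.
Interpolate at f ≈ 0.448 with slerp weights a = sin((1−f)δ)/sin δ ≈ 0.708, b = sin(fδ)/sin δ ≈ 0.596.
p = a·p₁ + b·p₂ ≈ (0.603, 0.425, -0.676); φ = arcsin(p_z) ≈ -42.49°, λ = atan2(p_y, p_x) ≈ 35.20°.

≈ 42°S, 35°E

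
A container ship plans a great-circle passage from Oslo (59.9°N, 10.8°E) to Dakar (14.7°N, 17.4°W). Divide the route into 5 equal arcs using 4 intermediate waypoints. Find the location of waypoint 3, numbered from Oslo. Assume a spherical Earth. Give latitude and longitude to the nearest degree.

≈ 33°N, 10°W

From cos δ = sin φ₁ sin φ₂ + cos φ₁ cos φ₂ cos Δλ, the central angle is δ ≈ 0.867 rad (49.7°).
Interpolate at f = 3/5 with slerp weights a = sin((1−f)δ)/sin δ ≈ 0.446, b = sin(fδ)/sin δ ≈ 0.652.
p = a·p₁ + b·p₂ ≈ (0.821, -0.147, 0.551); φ = arcsin(p_z) ≈ 33.45°, λ = atan2(p_y, p_x) ≈ -10.13°.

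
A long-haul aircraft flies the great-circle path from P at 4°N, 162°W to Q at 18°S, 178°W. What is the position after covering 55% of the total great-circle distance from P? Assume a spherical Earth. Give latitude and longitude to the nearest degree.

Convert each endpoint to a unit vector on the sphere (x = cos φ cos λ, y = cos φ sin λ, z = sin φ).
The central angle between the endpoints is δ = arccos(p₁·p₂) ≈ 0.473 rad (27.1°).
Interpolate at f = 0.55 with slerp weights a = sin((1−f)δ)/sin δ ≈ 0.464, b = sin(fδ)/sin δ ≈ 0.565.
p = a·p₁ + b·p₂ ≈ (-0.977, -0.162, -0.142); φ = arcsin(p_z) ≈ -8.17°, λ = atan2(p_y, p_x) ≈ -170.60°.

≈ 8°S, 171°W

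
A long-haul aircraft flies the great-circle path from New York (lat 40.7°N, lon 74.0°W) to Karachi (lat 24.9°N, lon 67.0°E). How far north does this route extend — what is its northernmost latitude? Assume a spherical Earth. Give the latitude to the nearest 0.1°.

≈ 63.4°N

The great circle lies in the plane with unit normal n̂ = (p₁ × p₂)/|p₁ × p₂|.
Here n̂_z ≈ +0.448; the vertex latitude is φ_max = arccos|n̂_z| ≈ 63.4°.
Check via Clairaut: cos φ_max = |cos φ₁| · sin C = cos(40.7°)·sin(36.2°) ≈ 0.448, again giving ≈ 63.4°.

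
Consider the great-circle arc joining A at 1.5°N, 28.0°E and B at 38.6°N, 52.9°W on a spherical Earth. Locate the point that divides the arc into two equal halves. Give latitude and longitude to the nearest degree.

≈ 26°N, 6°W

The haversine formula gives a central angle δ ≈ 1.430 rad (82.0°) between the endpoints.
Interpolate at f = 1/2 with slerp weights a = sin((1−f)δ)/sin δ ≈ 0.662, b = sin(fδ)/sin δ ≈ 0.662.
p = a·p₁ + b·p₂ ≈ (0.897, -0.102, 0.431); φ = arcsin(p_z) ≈ 25.50°, λ = atan2(p_y, p_x) ≈ -6.49°.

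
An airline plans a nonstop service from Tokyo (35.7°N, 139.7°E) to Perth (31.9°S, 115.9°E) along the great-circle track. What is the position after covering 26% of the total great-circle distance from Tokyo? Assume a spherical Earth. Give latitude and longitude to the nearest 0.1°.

Write both endpoints as unit vectors p₁, p₂ with components (cos φ cos λ, cos φ sin λ, sin φ).
The central angle between the endpoints is δ = arccos(p₁·p₂) ≈ 1.242 rad (71.2°).
Interpolate at f = 0.26 with slerp weights a = sin((1−f)δ)/sin δ ≈ 0.840, b = sin(fδ)/sin δ ≈ 0.335.
p = a·p₁ + b·p₂ ≈ (-0.645, 0.697, 0.313); φ = arcsin(p_z) ≈ 18.24°, λ = atan2(p_y, p_x) ≈ 132.75°.

≈ (18.2°N, 132.8°E)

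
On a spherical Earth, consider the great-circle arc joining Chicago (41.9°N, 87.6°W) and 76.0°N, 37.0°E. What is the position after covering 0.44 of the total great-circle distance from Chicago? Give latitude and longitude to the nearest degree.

≈ 66°N, 73°W

The haversine formula gives a central angle δ ≈ 0.994 rad (56.9°) between the endpoints.
Interpolate at f = 0.44 with slerp weights a = sin((1−f)δ)/sin δ ≈ 0.630, b = sin(fδ)/sin δ ≈ 0.505.
p = a·p₁ + b·p₂ ≈ (0.117, -0.395, 0.911); φ = arcsin(p_z) ≈ 65.66°, λ = atan2(p_y, p_x) ≈ -73.47°.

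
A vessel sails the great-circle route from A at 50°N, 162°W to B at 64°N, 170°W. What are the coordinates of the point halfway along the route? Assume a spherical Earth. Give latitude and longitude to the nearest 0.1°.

≈ 57.1°N, 165.2°W

From cos δ = sin φ₁ sin φ₂ + cos φ₁ cos φ₂ cos Δλ, the central angle is δ ≈ 0.255 rad (14.6°).
Interpolate at f = 1/2 with slerp weights a = sin((1−f)δ)/sin δ ≈ 0.504, b = sin(fδ)/sin δ ≈ 0.504.
p = a·p₁ + b·p₂ ≈ (-0.526, -0.139, 0.839); φ = arcsin(p_z) ≈ 57.06°, λ = atan2(p_y, p_x) ≈ -165.24°.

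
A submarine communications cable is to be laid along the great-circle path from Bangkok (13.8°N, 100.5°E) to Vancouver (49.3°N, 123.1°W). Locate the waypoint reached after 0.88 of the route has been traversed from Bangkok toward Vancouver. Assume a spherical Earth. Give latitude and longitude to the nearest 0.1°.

≈ (57.4°N, 139.7°W)

The haversine formula gives a central angle δ ≈ 1.852 rad (106.1°) between the endpoints.
Interpolate at f = 0.88 with slerp weights a = sin((1−f)δ)/sin δ ≈ 0.229, b = sin(fδ)/sin δ ≈ 1.039.
p = a·p₁ + b·p₂ ≈ (-0.411, -0.349, 0.843); φ = arcsin(p_z) ≈ 57.41°, λ = atan2(p_y, p_x) ≈ -139.68°.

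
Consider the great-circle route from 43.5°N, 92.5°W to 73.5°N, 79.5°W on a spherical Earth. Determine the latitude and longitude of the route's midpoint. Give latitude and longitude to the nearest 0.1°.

Write both endpoints as unit vectors p₁, p₂ with components (cos φ cos λ, cos φ sin λ, sin φ).
The central angle between the endpoints is δ = arccos(p₁·p₂) ≈ 0.534 rad (30.6°).
Interpolate at f = 1/2 with slerp weights a = sin((1−f)δ)/sin δ ≈ 0.518, b = sin(fδ)/sin δ ≈ 0.518.
p = a·p₁ + b·p₂ ≈ (0.010, -0.520, 0.854); φ = arcsin(p_z) ≈ 58.63°, λ = atan2(p_y, p_x) ≈ -88.85°.

≈ 58.6°N, 88.9°W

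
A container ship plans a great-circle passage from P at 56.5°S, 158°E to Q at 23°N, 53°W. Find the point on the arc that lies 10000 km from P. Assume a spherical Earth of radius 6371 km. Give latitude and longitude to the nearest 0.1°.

Write both endpoints as unit vectors p₁, p₂ with components (cos φ cos λ, cos φ sin λ, sin φ).
The central angle between the endpoints is δ = arccos(p₁·p₂) ≈ 2.436 rad (139.6°). The total great-circle distance is δ·R ≈ 2.436 × 6371 ≈ 15521 km, so the target fraction is f = 10000/15521 ≈ 0.644.
Interpolate at f ≈ 0.644 with slerp weights a = sin((1−f)δ)/sin δ ≈ 1.175, b = sin(fδ)/sin δ ≈ 1.542.
p = a·p₁ + b·p₂ ≈ (0.253, -0.891, -0.377); φ = arcsin(p_z) ≈ -22.18°, λ = atan2(p_y, p_x) ≈ -74.15°.

≈ 22.2°S, 74.2°W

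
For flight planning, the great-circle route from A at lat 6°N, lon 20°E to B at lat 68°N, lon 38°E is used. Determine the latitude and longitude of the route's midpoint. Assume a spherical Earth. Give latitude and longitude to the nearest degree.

Convert each endpoint to a unit vector on the sphere (x = cos φ cos λ, y = cos φ sin λ, z = sin φ).
The central angle between the endpoints is δ = arccos(p₁·p₂) ≈ 1.103 rad (63.2°).
Interpolate at f = 1/2 with slerp weights a = sin((1−f)δ)/sin δ ≈ 0.587, b = sin(fδ)/sin δ ≈ 0.587.
p = a·p₁ + b·p₂ ≈ (0.722, 0.335, 0.606); φ = arcsin(p_z) ≈ 37.27°, λ = atan2(p_y, p_x) ≈ 24.90°.

≈ lat 37°N, lon 25°E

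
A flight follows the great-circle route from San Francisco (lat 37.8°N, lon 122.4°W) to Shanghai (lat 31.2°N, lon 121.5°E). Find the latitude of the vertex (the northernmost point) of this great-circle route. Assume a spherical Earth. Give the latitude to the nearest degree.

≈ 53°N

The great circle lies in the plane with unit normal n̂ = (p₁ × p₂)/|p₁ × p₂|.
Here n̂_z ≈ -0.607; the vertex latitude is φ_max = arccos|n̂_z| ≈ 52.6°.
Check via Clairaut: cos φ_max = |cos φ₁| · sin C = cos(37.8°)·sin(50.2°) ≈ 0.607, again giving ≈ 52.6°.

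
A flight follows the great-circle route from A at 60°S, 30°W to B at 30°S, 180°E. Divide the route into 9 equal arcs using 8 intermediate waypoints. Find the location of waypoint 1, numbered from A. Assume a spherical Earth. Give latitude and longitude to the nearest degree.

From cos δ = sin φ₁ sin φ₂ + cos φ₁ cos φ₂ cos Δλ, the central angle is δ ≈ 1.513 rad (86.7°).
Interpolate at f = 1/9 with slerp weights a = sin((1−f)δ)/sin δ ≈ 0.976, b = sin(fδ)/sin δ ≈ 0.168.
p = a·p₁ + b·p₂ ≈ (0.278, -0.244, -0.929); φ = arcsin(p_z) ≈ -68.31°, λ = atan2(p_y, p_x) ≈ -41.32°.

≈ 68°S, 41°W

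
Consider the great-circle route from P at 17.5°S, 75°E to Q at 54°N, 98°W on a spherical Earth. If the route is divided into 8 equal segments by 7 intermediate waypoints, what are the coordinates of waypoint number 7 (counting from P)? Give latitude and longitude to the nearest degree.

From cos δ = sin φ₁ sin φ₂ + cos φ₁ cos φ₂ cos Δλ, the central angle is δ ≈ 2.498 rad (143.1°).
Interpolate at f = 7/8 with slerp weights a = sin((1−f)δ)/sin δ ≈ 0.512, b = sin(fδ)/sin δ ≈ 1.361.
p = a·p₁ + b·p₂ ≈ (0.015, -0.321, 0.947); φ = arcsin(p_z) ≈ 71.27°, λ = atan2(p_y, p_x) ≈ -87.33°.

≈ 71°N, 87°W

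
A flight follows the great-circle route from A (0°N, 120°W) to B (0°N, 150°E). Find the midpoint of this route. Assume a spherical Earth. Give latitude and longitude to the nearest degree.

≈ (0°N, 165°W)

Write both endpoints as unit vectors p₁, p₂ with components (cos φ cos λ, cos φ sin λ, sin φ).
The central angle between the endpoints is δ = arccos(p₁·p₂) ≈ 1.571 rad (90.0°).
Interpolate at f = 1/2 with slerp weights a = sin((1−f)δ)/sin δ ≈ 0.707, b = sin(fδ)/sin δ ≈ 0.707.
p = a·p₁ + b·p₂ ≈ (-0.966, -0.259, 0.000); φ = arcsin(p_z) ≈ 0.00°, λ = atan2(p_y, p_x) ≈ -165.00°.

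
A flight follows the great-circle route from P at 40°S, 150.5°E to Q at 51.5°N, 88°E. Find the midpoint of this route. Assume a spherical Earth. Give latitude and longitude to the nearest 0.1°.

Write both endpoints as unit vectors p₁, p₂ with components (cos φ cos λ, cos φ sin λ, sin φ).
The central angle between the endpoints is δ = arccos(p₁·p₂) ≈ 1.858 rad (106.4°).
Interpolate at f = 1/2 with slerp weights a = sin((1−f)δ)/sin δ ≈ 0.835, b = sin(fδ)/sin δ ≈ 0.835.
p = a·p₁ + b·p₂ ≈ (-0.539, 0.834, 0.117); φ = arcsin(p_z) ≈ 6.70°, λ = atan2(p_y, p_x) ≈ 122.84°.

≈ 6.7°N, 122.8°E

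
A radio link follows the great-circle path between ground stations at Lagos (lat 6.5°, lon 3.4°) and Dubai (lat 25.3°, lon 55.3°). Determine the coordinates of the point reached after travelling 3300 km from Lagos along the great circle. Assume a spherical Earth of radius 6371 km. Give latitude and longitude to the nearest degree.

≈ lat 19°, lon 31°

From cos δ = sin φ₁ sin φ₂ + cos φ₁ cos φ₂ cos Δλ, the central angle is δ ≈ 0.924 rad (52.9°). The total great-circle distance is δ·R ≈ 0.924 × 6371 ≈ 5887 km, so the target fraction is f = 3300/5887 ≈ 0.561.
Interpolate at f ≈ 0.561 with slerp weights a = sin((1−f)δ)/sin δ ≈ 0.495, b = sin(fδ)/sin δ ≈ 0.620.
p = a·p₁ + b·p₂ ≈ (0.810, 0.490, 0.321); φ = arcsin(p_z) ≈ 18.73°, λ = atan2(p_y, p_x) ≈ 31.18°.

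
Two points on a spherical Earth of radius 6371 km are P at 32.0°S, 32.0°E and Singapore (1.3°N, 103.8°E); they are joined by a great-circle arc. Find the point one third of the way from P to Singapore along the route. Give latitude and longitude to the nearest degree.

Convert each endpoint to a unit vector on the sphere (x = cos φ cos λ, y = cos φ sin λ, z = sin φ).
The central angle between the endpoints is δ = arccos(p₁·p₂) ≈ 1.315 rad (75.4°).
Interpolate at f = 1/3 with slerp weights a = sin((1−f)δ)/sin δ ≈ 0.795, b = sin(fδ)/sin δ ≈ 0.439.
p = a·p₁ + b·p₂ ≈ (0.467, 0.783, -0.411); φ = arcsin(p_z) ≈ -24.27°, λ = atan2(p_y, p_x) ≈ 59.20°.

≈ 24°S, 59°E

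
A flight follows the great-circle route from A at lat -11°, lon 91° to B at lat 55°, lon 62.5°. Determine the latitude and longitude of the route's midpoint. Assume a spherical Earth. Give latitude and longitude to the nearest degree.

From cos δ = sin φ₁ sin φ₂ + cos φ₁ cos φ₂ cos Δλ, the central angle is δ ≈ 1.225 rad (70.2°).
Interpolate at f = 1/2 with slerp weights a = sin((1−f)δ)/sin δ ≈ 0.611, b = sin(fδ)/sin δ ≈ 0.611.
p = a·p₁ + b·p₂ ≈ (0.151, 0.911, 0.384); φ = arcsin(p_z) ≈ 22.58°, λ = atan2(p_y, p_x) ≈ 80.56°.

≈ lat 23°, lon 81°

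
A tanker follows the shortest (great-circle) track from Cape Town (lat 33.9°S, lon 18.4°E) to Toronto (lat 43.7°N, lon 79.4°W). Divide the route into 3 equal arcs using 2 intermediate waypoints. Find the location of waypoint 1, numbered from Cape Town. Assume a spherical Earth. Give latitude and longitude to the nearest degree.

≈ lat 7°S, lon 13°W

Write both endpoints as unit vectors p₁, p₂ with components (cos φ cos λ, cos φ sin λ, sin φ).
The central angle between the endpoints is δ = arccos(p₁·p₂) ≈ 2.056 rad (117.8°).
Interpolate at f = 1/3 with slerp weights a = sin((1−f)δ)/sin δ ≈ 1.108, b = sin(fδ)/sin δ ≈ 0.716.
p = a·p₁ + b·p₂ ≈ (0.968, -0.218, -0.124); φ = arcsin(p_z) ≈ -7.10°, λ = atan2(p_y, p_x) ≈ -12.71°.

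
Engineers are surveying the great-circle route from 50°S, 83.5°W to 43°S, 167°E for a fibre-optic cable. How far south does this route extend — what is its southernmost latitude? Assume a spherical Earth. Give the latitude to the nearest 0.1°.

The great circle lies in the plane with unit normal n̂ = (p₁ × p₂)/|p₁ × p₂|.
Here n̂_z ≈ -0.476; the vertex latitude is φ_max = arccos|n̂_z| ≈ 61.6°.
Check via Clairaut: cos φ_max = |cos φ₁| · sin C = cos(50.0°)·sin(132.2°) ≈ 0.476, again giving ≈ 61.6°.

≈ 61.6°S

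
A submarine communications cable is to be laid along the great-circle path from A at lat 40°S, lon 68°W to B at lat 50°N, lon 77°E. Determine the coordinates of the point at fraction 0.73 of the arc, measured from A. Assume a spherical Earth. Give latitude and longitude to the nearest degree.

Convert each endpoint to a unit vector on the sphere (x = cos φ cos λ, y = cos φ sin λ, z = sin φ).
The central angle between the endpoints is δ = arccos(p₁·p₂) ≈ 2.681 rad (153.6°).
Interpolate at f = 0.73 with slerp weights a = sin((1−f)δ)/sin δ ≈ 1.490, b = sin(fδ)/sin δ ≈ 2.084.
p = a·p₁ + b·p₂ ≈ (0.729, 0.247, 0.639); φ = arcsin(p_z) ≈ 39.69°, λ = atan2(p_y, p_x) ≈ 18.72°.

≈ lat 40°N, lon 19°E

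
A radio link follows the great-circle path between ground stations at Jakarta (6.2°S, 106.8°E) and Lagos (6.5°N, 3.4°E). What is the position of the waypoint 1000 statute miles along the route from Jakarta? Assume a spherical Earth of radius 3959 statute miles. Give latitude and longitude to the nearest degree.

≈ (5°S, 92°E)

The haversine formula gives a central angle δ ≈ 1.814 rad (104.0°) between the endpoints. The total great-circle distance is δ·R ≈ 1.814 × 3959 ≈ 7183 mi, so the target fraction is f = 1000/7183 ≈ 0.139.
Interpolate at f ≈ 0.139 with slerp weights a = sin((1−f)δ)/sin δ ≈ 1.030, b = sin(fδ)/sin δ ≈ 0.258.
p = a·p₁ + b·p₂ ≈ (-0.041, 0.996, -0.082); φ = arcsin(p_z) ≈ -4.71°, λ = atan2(p_y, p_x) ≈ 92.34°.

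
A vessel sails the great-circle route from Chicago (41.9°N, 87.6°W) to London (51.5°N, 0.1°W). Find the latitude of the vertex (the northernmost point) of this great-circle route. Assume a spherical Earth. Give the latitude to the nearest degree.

The great circle lies in the plane with unit normal n̂ = (p₁ × p₂)/|p₁ × p₂|.
Here n̂_z ≈ +0.551; the vertex latitude is φ_max = arccos|n̂_z| ≈ 56.6°.

≈ 57°N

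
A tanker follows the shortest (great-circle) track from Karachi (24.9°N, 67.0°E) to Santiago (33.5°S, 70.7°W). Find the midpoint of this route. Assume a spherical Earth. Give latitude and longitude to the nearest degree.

The haversine formula gives a central angle δ ≈ 2.485 rad (142.4°) between the endpoints.
Interpolate at f = 1/2 with slerp weights a = sin((1−f)δ)/sin δ ≈ 1.550, b = sin(fδ)/sin δ ≈ 1.550.
p = a·p₁ + b·p₂ ≈ (0.976, 0.074, -0.203); φ = arcsin(p_z) ≈ -11.70°, λ = atan2(p_y, p_x) ≈ 4.35°.

≈ 12°S, 4°E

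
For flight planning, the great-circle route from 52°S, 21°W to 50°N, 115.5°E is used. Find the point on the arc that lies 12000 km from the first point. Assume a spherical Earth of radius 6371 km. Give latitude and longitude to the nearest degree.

Convert each endpoint to a unit vector on the sphere (x = cos φ cos λ, y = cos φ sin λ, z = sin φ).
The central angle between the endpoints is δ = arccos(p₁·p₂) ≈ 2.670 rad (153.0°). The total great-circle distance is δ·R ≈ 2.670 × 6371 ≈ 17009 km, so the target fraction is f = 12000/17009 ≈ 0.706.
Interpolate at f ≈ 0.706 with slerp weights a = sin((1−f)δ)/sin δ ≈ 1.557, b = sin(fδ)/sin δ ≈ 2.093.
p = a·p₁ + b·p₂ ≈ (0.316, 0.871, 0.377); φ = arcsin(p_z) ≈ 22.13°, λ = atan2(p_y, p_x) ≈ 70.08°.

≈ 22°N, 70°E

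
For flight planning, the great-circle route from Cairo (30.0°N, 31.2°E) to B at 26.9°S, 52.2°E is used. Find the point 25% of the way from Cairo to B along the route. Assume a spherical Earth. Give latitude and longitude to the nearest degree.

≈ 16°N, 37°E

The haversine formula gives a central angle δ ≈ 1.053 rad (60.3°) between the endpoints.
Interpolate at f = 0.25 with slerp weights a = sin((1−f)δ)/sin δ ≈ 0.817, b = sin(fδ)/sin δ ≈ 0.299.
p = a·p₁ + b·p₂ ≈ (0.769, 0.578, 0.273); φ = arcsin(p_z) ≈ 15.85°, λ = atan2(p_y, p_x) ≈ 36.91°.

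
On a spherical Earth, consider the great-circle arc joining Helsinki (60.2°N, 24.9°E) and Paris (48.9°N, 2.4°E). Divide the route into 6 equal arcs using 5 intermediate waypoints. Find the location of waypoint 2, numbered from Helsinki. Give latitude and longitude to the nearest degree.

≈ 57°N, 16°E

Convert each endpoint to a unit vector on the sphere (x = cos φ cos λ, y = cos φ sin λ, z = sin φ).
The central angle between the endpoints is δ = arccos(p₁·p₂) ≈ 0.299 rad (17.1°).
Interpolate at f = 2/6 with slerp weights a = sin((1−f)δ)/sin δ ≈ 0.672, b = sin(fδ)/sin δ ≈ 0.338.
p = a·p₁ + b·p₂ ≈ (0.525, 0.150, 0.838); φ = arcsin(p_z) ≈ 56.92°, λ = atan2(p_y, p_x) ≈ 15.94°.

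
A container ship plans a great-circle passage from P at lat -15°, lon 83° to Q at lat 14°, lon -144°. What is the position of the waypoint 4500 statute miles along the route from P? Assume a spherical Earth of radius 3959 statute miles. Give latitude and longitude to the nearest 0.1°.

The haversine formula gives a central angle δ ≈ 2.349 rad (134.6°) between the endpoints. The total great-circle distance is δ·R ≈ 2.349 × 3959 ≈ 9299 mi, so the target fraction is f = 4500/9299 ≈ 0.484.
Interpolate at f ≈ 0.484 with slerp weights a = sin((1−f)δ)/sin δ ≈ 1.314, b = sin(fδ)/sin δ ≈ 1.274.
p = a·p₁ + b·p₂ ≈ (-0.845, 0.534, -0.032); φ = arcsin(p_z) ≈ -1.84°, λ = atan2(p_y, p_x) ≈ 147.72°.

≈ lat -1.8°, lon 147.7°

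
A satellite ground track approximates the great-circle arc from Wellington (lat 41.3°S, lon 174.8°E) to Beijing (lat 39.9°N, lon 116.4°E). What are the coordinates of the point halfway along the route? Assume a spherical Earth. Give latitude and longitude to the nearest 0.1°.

≈ lat 0.8°S, lon 145.3°E

The haversine formula gives a central angle δ ≈ 1.692 rad (97.0°) between the endpoints.
Interpolate at f = 1/2 with slerp weights a = sin((1−f)δ)/sin δ ≈ 0.754, b = sin(fδ)/sin δ ≈ 0.754.
p = a·p₁ + b·p₂ ≈ (-0.822, 0.570, -0.014); φ = arcsin(p_z) ≈ -0.80°, λ = atan2(p_y, p_x) ≈ 145.26°.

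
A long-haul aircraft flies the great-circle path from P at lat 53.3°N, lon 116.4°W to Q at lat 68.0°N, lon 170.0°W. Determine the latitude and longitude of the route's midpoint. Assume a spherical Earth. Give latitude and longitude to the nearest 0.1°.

The haversine formula gives a central angle δ ≈ 0.503 rad (28.8°) between the endpoints.
Interpolate at f = 1/2 with slerp weights a = sin((1−f)δ)/sin δ ≈ 0.516, b = sin(fδ)/sin δ ≈ 0.516.
p = a·p₁ + b·p₂ ≈ (-0.328, -0.310, 0.893); φ = arcsin(p_z) ≈ 63.19°, λ = atan2(p_y, p_x) ≈ -136.59°.

≈ lat 63.2°N, lon 136.6°W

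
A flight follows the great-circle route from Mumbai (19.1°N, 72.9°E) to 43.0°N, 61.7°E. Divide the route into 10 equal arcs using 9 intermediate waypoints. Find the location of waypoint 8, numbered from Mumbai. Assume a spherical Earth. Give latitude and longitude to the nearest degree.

≈ 38°N, 64°E

Convert each endpoint to a unit vector on the sphere (x = cos φ cos λ, y = cos φ sin λ, z = sin φ).
The central angle between the endpoints is δ = arccos(p₁·p₂) ≈ 0.449 rad (25.7°).
Interpolate at f = 8/10 with slerp weights a = sin((1−f)δ)/sin δ ≈ 0.207, b = sin(fδ)/sin δ ≈ 0.810.
p = a·p₁ + b·p₂ ≈ (0.338, 0.708, 0.620); φ = arcsin(p_z) ≈ 38.31°, λ = atan2(p_y, p_x) ≈ 64.47°.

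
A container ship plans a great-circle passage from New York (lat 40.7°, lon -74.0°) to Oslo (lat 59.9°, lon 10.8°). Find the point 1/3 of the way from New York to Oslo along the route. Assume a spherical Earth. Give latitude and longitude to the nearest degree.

The haversine formula gives a central angle δ ≈ 0.929 rad (53.2°) between the endpoints.
Interpolate at f = 1/3 with slerp weights a = sin((1−f)δ)/sin δ ≈ 0.725, b = sin(fδ)/sin δ ≈ 0.380.
p = a·p₁ + b·p₂ ≈ (0.339, -0.492, 0.802); φ = arcsin(p_z) ≈ 53.29°, λ = atan2(p_y, p_x) ≈ -55.46°.

≈ lat 53°, lon -55°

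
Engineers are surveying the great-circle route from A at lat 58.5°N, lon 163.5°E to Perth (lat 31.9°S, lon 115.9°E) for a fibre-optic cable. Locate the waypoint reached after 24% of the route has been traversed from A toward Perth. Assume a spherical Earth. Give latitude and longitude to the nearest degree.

Convert each endpoint to a unit vector on the sphere (x = cos φ cos λ, y = cos φ sin λ, z = sin φ).
The central angle between the endpoints is δ = arccos(p₁·p₂) ≈ 1.723 rad (98.7°).
Interpolate at f = 0.24 with slerp weights a = sin((1−f)δ)/sin δ ≈ 0.977, b = sin(fδ)/sin δ ≈ 0.406.
p = a·p₁ + b·p₂ ≈ (-0.640, 0.455, 0.618); φ = arcsin(p_z) ≈ 38.20°, λ = atan2(p_y, p_x) ≈ 144.58°.

≈ lat 38°N, lon 145°E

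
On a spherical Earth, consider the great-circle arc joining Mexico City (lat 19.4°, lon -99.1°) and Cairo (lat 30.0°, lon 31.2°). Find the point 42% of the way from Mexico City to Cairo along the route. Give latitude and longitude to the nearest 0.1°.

≈ lat 45.4°, lon -51.8°

Write both endpoints as unit vectors p₁, p₂ with components (cos φ cos λ, cos φ sin λ, sin φ).
The central angle between the endpoints is δ = arccos(p₁·p₂) ≈ 1.941 rad (111.2°).
Interpolate at f = 0.42 with slerp weights a = sin((1−f)δ)/sin δ ≈ 0.969, b = sin(fδ)/sin δ ≈ 0.781.
p = a·p₁ + b·p₂ ≈ (0.434, -0.552, 0.712); φ = arcsin(p_z) ≈ 45.42°, λ = atan2(p_y, p_x) ≈ -51.80°.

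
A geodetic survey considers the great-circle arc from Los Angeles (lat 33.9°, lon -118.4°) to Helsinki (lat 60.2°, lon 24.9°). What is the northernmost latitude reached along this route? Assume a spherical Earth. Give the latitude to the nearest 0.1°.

The great circle lies in the plane with unit normal n̂ = (p₁ × p₂)/|p₁ × p₂|.
Here n̂_z ≈ +0.249; the vertex latitude is φ_max = arccos|n̂_z| ≈ 75.6°.
Check via Clairaut: cos φ_max = |cos φ₁| · sin C = cos(33.9°)·sin(17.5°) ≈ 0.249, again giving ≈ 75.6°.

≈ 75.6°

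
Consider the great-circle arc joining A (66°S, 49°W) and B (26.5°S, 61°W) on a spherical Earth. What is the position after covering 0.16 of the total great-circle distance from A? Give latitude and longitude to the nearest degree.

≈ (60°S, 53°W)

Write both endpoints as unit vectors p₁, p₂ with components (cos φ cos λ, cos φ sin λ, sin φ).
The central angle between the endpoints is δ = arccos(p₁·p₂) ≈ 0.702 rad (40.2°).
Interpolate at f = 0.16 with slerp weights a = sin((1−f)δ)/sin δ ≈ 0.861, b = sin(fδ)/sin δ ≈ 0.174.
p = a·p₁ + b·p₂ ≈ (0.305, -0.400, -0.864); φ = arcsin(p_z) ≈ -59.79°, λ = atan2(p_y, p_x) ≈ -52.68°.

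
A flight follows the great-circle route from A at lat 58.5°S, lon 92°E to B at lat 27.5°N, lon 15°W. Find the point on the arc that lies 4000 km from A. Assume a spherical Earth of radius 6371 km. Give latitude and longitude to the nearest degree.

≈ lat 43°S, lon 39°E

Write both endpoints as unit vectors p₁, p₂ with components (cos φ cos λ, cos φ sin λ, sin φ).
The central angle between the endpoints is δ = arccos(p₁·p₂) ≈ 2.128 rad (122.0°). The total great-circle distance is δ·R ≈ 2.128 × 6371 ≈ 13560 km, so the target fraction is f = 4000/13560 ≈ 0.295.
Interpolate at f ≈ 0.295 with slerp weights a = sin((1−f)δ)/sin δ ≈ 1.176, b = sin(fδ)/sin δ ≈ 0.692.
p = a·p₁ + b·p₂ ≈ (0.572, 0.455, -0.683); φ = arcsin(p_z) ≈ -43.06°, λ = atan2(p_y, p_x) ≈ 38.51°.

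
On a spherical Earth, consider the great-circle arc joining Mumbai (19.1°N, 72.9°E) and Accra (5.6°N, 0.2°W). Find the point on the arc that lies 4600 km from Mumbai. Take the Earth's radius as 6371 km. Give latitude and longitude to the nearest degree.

Convert each endpoint to a unit vector on the sphere (x = cos φ cos λ, y = cos φ sin λ, z = sin φ).
The central angle between the endpoints is δ = arccos(p₁·p₂) ≈ 1.261 rad (72.2°). The total great-circle distance is δ·R ≈ 1.261 × 6371 ≈ 8031 km, so the target fraction is f = 4600/8031 ≈ 0.573.
Interpolate at f ≈ 0.573 with slerp weights a = sin((1−f)δ)/sin δ ≈ 0.539, b = sin(fδ)/sin δ ≈ 0.694.
p = a·p₁ + b·p₂ ≈ (0.840, 0.484, 0.244); φ = arcsin(p_z) ≈ 14.12°, λ = atan2(p_y, p_x) ≈ 29.94°.

≈ 14°N, 30°E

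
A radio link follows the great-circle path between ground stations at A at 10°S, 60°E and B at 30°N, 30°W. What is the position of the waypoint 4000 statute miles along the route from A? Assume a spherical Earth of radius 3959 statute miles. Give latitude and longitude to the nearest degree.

From cos δ = sin φ₁ sin φ₂ + cos φ₁ cos φ₂ cos Δλ, the central angle is δ ≈ 1.658 rad (95.0°). The total great-circle distance is δ·R ≈ 1.658 × 3959 ≈ 6563 mi, so the target fraction is f = 4000/6563 ≈ 0.609.
Interpolate at f ≈ 0.609 with slerp weights a = sin((1−f)δ)/sin δ ≈ 0.605, b = sin(fδ)/sin δ ≈ 0.850.
p = a·p₁ + b·p₂ ≈ (0.936, 0.148, 0.320); φ = arcsin(p_z) ≈ 18.66°, λ = atan2(p_y, p_x) ≈ 9.00°.

≈ 19°N, 9°E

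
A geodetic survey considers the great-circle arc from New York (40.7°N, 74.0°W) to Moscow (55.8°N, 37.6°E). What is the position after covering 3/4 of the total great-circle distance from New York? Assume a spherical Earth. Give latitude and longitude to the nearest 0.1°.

Write both endpoints as unit vectors p₁, p₂ with components (cos φ cos λ, cos φ sin λ, sin φ).
The central angle between the endpoints is δ = arccos(p₁·p₂) ≈ 1.178 rad (67.5°).
Interpolate at f = 3/4 with slerp weights a = sin((1−f)δ)/sin δ ≈ 0.314, b = sin(fδ)/sin δ ≈ 0.837.
p = a·p₁ + b·p₂ ≈ (0.438, 0.058, 0.897); φ = arcsin(p_z) ≈ 63.76°, λ = atan2(p_y, p_x) ≈ 7.53°.

≈ 63.8°N, 7.5°E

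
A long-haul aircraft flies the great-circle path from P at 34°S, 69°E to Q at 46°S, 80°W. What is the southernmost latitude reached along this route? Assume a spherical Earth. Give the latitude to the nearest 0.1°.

The great circle lies in the plane with unit normal n̂ = (p₁ × p₂)/|p₁ × p₂|.
Here n̂_z ≈ -0.298; the vertex latitude is φ_max = arccos|n̂_z| ≈ 72.7°.
Check via Clairaut: cos φ_max = |cos φ₁| · sin C = cos(34.0°)·sin(158.9°) ≈ 0.298, again giving ≈ 72.7°.

≈ 72.7°S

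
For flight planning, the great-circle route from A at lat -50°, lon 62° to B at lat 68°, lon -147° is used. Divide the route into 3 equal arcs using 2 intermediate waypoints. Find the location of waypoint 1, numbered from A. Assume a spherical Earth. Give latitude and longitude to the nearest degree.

Convert each endpoint to a unit vector on the sphere (x = cos φ cos λ, y = cos φ sin λ, z = sin φ).
The central angle between the endpoints is δ = arccos(p₁·p₂) ≈ 2.741 rad (157.1°).
Interpolate at f = 1/3 with slerp weights a = sin((1−f)δ)/sin δ ≈ 2.481, b = sin(fδ)/sin δ ≈ 2.031.
p = a·p₁ + b·p₂ ≈ (0.111, 0.994, -0.018); φ = arcsin(p_z) ≈ -1.01°, λ = atan2(p_y, p_x) ≈ 83.65°.

≈ lat -1°, lon 84°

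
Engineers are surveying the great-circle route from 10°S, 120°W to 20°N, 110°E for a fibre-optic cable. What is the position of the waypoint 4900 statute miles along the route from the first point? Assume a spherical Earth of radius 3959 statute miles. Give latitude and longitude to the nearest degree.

Convert each endpoint to a unit vector on the sphere (x = cos φ cos λ, y = cos φ sin λ, z = sin φ).
The central angle between the endpoints is δ = arccos(p₁·p₂) ≈ 2.284 rad (130.9°). The total great-circle distance is δ·R ≈ 2.284 × 3959 ≈ 9042 mi, so the target fraction is f = 4900/9042 ≈ 0.542.
Interpolate at f ≈ 0.542 with slerp weights a = sin((1−f)δ)/sin δ ≈ 1.144, b = sin(fδ)/sin δ ≈ 1.250.
p = a·p₁ + b·p₂ ≈ (-0.965, 0.127, 0.229); φ = arcsin(p_z) ≈ 13.22°, λ = atan2(p_y, p_x) ≈ 172.49°.

≈ 13°N, 172°E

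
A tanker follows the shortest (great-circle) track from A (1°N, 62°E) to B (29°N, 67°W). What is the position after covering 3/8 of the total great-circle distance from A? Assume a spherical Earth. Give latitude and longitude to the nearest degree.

Convert each endpoint to a unit vector on the sphere (x = cos φ cos λ, y = cos φ sin λ, z = sin φ).
The central angle between the endpoints is δ = arccos(p₁·p₂) ≈ 2.143 rad (122.8°).
Interpolate at f = 3/8 with slerp weights a = sin((1−f)δ)/sin δ ≈ 1.158, b = sin(fδ)/sin δ ≈ 0.857.
p = a·p₁ + b·p₂ ≈ (0.836, 0.333, 0.436); φ = arcsin(p_z) ≈ 25.82°, λ = atan2(p_y, p_x) ≈ 21.69°.

≈ (26°N, 22°E)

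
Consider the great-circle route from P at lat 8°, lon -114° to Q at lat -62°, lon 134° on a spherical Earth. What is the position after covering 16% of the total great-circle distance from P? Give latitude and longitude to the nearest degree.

Convert each endpoint to a unit vector on the sphere (x = cos φ cos λ, y = cos φ sin λ, z = sin φ).
The central angle between the endpoints is δ = arccos(p₁·p₂) ≈ 1.872 rad (107.3°).
Interpolate at f = 0.16 with slerp weights a = sin((1−f)δ)/sin δ ≈ 1.047, b = sin(fδ)/sin δ ≈ 0.309.
p = a·p₁ + b·p₂ ≈ (-0.523, -0.843, -0.127); φ = arcsin(p_z) ≈ -7.30°, λ = atan2(p_y, p_x) ≈ -121.80°.

≈ lat -7°, lon -122°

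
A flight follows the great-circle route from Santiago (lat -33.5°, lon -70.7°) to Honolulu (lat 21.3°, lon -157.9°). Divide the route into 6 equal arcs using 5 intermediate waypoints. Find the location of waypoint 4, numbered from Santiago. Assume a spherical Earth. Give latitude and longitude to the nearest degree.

Convert each endpoint to a unit vector on the sphere (x = cos φ cos λ, y = cos φ sin λ, z = sin φ).
The central angle between the endpoints is δ = arccos(p₁·p₂) ≈ 1.734 rad (99.4°).
Interpolate at f = 4/6 with slerp weights a = sin((1−f)δ)/sin δ ≈ 0.554, b = sin(fδ)/sin δ ≈ 0.928.
p = a·p₁ + b·p₂ ≈ (-0.648, -0.761, 0.031); φ = arcsin(p_z) ≈ 1.79°, λ = atan2(p_y, p_x) ≈ -130.42°.

≈ lat 2°, lon -130°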